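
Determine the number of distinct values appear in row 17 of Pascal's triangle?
9

Explanation: Row 17 has entries C(17,0)..C(17,17); by symmetry C(17,k)=C(17,17-k), giving 9 distinct values.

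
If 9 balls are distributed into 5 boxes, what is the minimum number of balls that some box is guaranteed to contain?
2
Pigeonhole: ⌈9/5⌉ = 2.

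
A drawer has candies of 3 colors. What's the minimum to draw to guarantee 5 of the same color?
13

Solution: Worst case: 4 of each = 12. One more: 13.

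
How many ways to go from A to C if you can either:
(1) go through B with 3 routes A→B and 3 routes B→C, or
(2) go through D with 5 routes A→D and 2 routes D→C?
19

Explanation: Route via B: 3×3=9. Route via D: 5×2=10. Total: 19.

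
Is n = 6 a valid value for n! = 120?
6! = 6·5! = 6·120 = 720, which does not equal 120.
Final answer: No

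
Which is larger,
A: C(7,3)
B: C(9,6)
B

Working:
A=C(7,3)=35, B=C(9,6)=84.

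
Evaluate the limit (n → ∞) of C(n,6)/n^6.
1/720

Working:
C(n,6) ≈ n^6/6! for large n. Limit = 1/6! = 1/720.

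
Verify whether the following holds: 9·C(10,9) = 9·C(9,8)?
Absorption identity k·C(n,k) = n·C(n-1,k-1). LHS = 9·10 = 90; RHS = 9·9 = 81.

Answer: False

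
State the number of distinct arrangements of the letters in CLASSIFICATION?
1,816,214,400

Solution: Word has 14 letters (C=2, L=1, A=2, S=2, I=3, F=1, T=1, O=1, N=1). Arrangements: 14!/Π(k!) = 1,816,214,400.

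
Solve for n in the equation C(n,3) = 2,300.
25

C(n,3) = n(n−1)(n−2)/3! is increasing in n, and n(n−1)(n−2) = 3!·2,300 = 13,800 ≈ (n−1)^3 gives n ≈ 25.0. Check: C(23,3) = 1,771, C(24,3) = 2,024, C(25,3) = 2,300 ✓. So n = 25.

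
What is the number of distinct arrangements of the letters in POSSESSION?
Word has 10 letters (P=1, O=2, S=4, E=1, I=1, N=1). Arrangements: 10!/Π(k!) = 75,600.
Final answer: 75,600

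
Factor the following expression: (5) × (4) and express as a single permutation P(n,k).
P(5,2) = 5!/(3)!

Product of 2 consecutive descending integers starting at 5: P(5,2) = 5!/3! = 20.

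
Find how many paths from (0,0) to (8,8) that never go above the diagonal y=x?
1,430

Solution: Counted by the Catalan number C_8: C_8 = C(16,8)/(8+1) = 12,870/9 = 1,430.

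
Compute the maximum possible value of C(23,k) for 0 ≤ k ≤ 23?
1,352,078

Working:
Maximum at k = 11 or k = 12: C(23,11) = 1,352,078.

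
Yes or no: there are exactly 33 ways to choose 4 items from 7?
No

Solution: C(7,4) = 35 ≠ 33.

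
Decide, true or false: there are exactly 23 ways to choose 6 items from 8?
False

C(8,6) = 28 ≠ 23.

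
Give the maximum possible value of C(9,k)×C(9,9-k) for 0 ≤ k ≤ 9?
C(9,k)·C(9,9-k) = C(9,k)², maximised at the centre k = 4: C(9,4)² = 15,876.

Answer: 15,876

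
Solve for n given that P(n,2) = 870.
30

Explanation: P(n,2) = n(n−1) is increasing in n; n(n−1) ≈ (n−0.5)^2 = 870 gives n ≈ 30.0. Check: P(28,2) = 756, P(29,2) = 812, P(30,2) = 870 ✓. So n = 30.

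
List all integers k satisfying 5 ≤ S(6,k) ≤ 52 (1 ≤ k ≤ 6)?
2, 5

Solution: S(6,1)=1; S(6,2)=31; S(6,3)=90; S(6,4)=65; S(6,5)=15; S(6,6)=1. So valid k = 2, 5.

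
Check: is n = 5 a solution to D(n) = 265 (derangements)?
No
D(5) = (5-1)·[D(4) + D(3)] = 4·[9 + 2] = 44, which does not equal 265.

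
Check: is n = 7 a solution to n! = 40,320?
No

Working:
7! = 7·6! = 7·720 = 5,040, which does not equal 40,320.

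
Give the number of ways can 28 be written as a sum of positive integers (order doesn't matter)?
3,718

Solution: Pentagonal recurrence p(n) = p(n−1) + p(n−2) − p(n−5) − p(n−7) + …: p(28) = p(27) + p(26) − p(23) − p(21) + p(16) + p(13) − p(6) − p(2) = 3,010 + 2,436 − 1,255 − 792 + 231 + 101 − 11 − 2 = 3,718.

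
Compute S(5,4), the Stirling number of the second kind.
Using the Stirling recurrence: S(n,k) = k·S(n-1,k) + S(n-1,k-1)
S(5,4) = 4·S(4,4) + S(4,3)
         = 4·1 + 6
         = 4 + 6
         = 10
Final answer: 10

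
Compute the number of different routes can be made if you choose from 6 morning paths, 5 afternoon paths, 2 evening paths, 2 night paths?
120

Explanation: By the multiplication principle: 6 × 5 × 2 × 2 = 120.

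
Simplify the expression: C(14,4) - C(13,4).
C(14,4) - C(13,4) = C(13,3) = 286.

Answer: 286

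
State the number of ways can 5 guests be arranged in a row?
120

Reasoning: Arrangements of 5 distinct objects: 5! = 120.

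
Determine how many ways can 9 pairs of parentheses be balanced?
4,862
Using the Catalan number formula: C_n = C(2n, n) / (n+1)
C_9 = C(18, 9) / (9+1)
     = 48620 / 10
     = 4,862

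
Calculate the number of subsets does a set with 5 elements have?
Each element can be included or excluded: 2^5 = 32.

Answer: 32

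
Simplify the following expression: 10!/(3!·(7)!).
This is C(10,3) = 120.

Answer: 120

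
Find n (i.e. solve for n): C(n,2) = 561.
34

Explanation: C(n,2) = n(n−1)/2! is increasing in n, and n(n−1) = 2!·561 = 1,122 ≈ (n−0.5)^2 gives n ≈ 34.0. Check: C(32,2) = 496, C(33,2) = 528, C(34,2) = 561 ✓. So n = 34.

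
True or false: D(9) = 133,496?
True

Derangements of 9 elements: D(9) = (9-1)·[D(8) + D(7)] = 8·[14,833 + 1,854] = 133,496.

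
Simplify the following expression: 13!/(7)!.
1,235,520

Solution: This equals 13×12×...×8 = 1,235,520.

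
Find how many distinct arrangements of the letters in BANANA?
60

Solution: Word has 6 letters (B=1, A=3, N=2). Arrangements: 6!/Π(k!) = 60.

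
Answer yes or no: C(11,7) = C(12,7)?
LHS = C(11,7) = 330; RHS = C(12,7) = 792. 330 ≠ 792, so the statement does not hold.

Answer: No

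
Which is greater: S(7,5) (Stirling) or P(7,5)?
P(7,5)

Working:
S(7,5) = 5·S(6,5) + S(6,4) = 5·15 + 65 = 140; P(7,5) = 2,520.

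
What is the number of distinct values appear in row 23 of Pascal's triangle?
12

Working:
Row 23 has entries C(23,0)..C(23,23); by symmetry C(23,k)=C(23,23-k), giving 12 distinct values.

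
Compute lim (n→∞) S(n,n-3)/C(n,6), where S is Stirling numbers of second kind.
15

Solution: The leading term of S(n,n-3) as a polynomial in n is (5)!!·C(n,6), so the ratio → (5)!! = 15.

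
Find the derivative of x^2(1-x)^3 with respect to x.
Product rule: 2x^{1}(1-x)^{3} + x^2·(-3)(1-x)^{2}.
Final answer: 2x^1(1-x)^3 - 3x^2(1-x)^2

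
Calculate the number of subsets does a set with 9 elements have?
512

Reasoning: Each element can be included or excluded: 2^9 = 512.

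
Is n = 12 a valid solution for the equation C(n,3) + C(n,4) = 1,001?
No
C(12,3) + C(12,4) = 220 + 495 = 715, which does not equal 1,001.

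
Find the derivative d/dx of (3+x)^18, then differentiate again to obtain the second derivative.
306(3+x)^16

First derivative: 18(3+x)^{17}. Second derivative: 18·17·(3+x)^{16} = 306(3+x)^{16}.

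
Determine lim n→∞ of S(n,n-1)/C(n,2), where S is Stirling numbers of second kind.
1

Working:
S(n,n-1) = C(n,2), so the limit is 1.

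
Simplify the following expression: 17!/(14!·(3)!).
This is C(17,14) = 680.

Answer: 680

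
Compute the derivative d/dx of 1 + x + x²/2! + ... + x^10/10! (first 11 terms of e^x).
Differentiating term by term gives the first 10 terms of e^x.
Final answer: 1 + x + x²/2! + ... + x^9/9!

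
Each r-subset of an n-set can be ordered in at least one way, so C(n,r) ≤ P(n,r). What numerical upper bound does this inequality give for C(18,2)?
306
P(18,2) = 18·17 = 306, so C(18,2) ≤ 306. (The bound is loose by a factor of 2! = 2: C(18,2) = 306/2 = 153.)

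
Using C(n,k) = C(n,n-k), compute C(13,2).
78

Working:
C(13,2) = C(13,11) = 78.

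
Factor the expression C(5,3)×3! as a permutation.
C(5,3)×3! = [5!/(3!(2)!)]×3! = 5!/(2)! = P(5,3) = 60.
Final answer: P(5,3)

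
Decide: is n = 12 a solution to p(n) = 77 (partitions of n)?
Yes

Pentagonal recurrence p(n) = p(n−1) + p(n−2) − p(n−5) − p(n−7) + …: p(12) = p(11) + p(10) − p(7) − p(5) + p(0) = 56 + 42 − 15 − 7 + 1 = 77, which equals 77.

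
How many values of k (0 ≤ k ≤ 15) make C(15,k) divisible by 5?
12

Working:
Checking C(15,k) mod 5 for k = 0..15: divisible at k = 1, 2, 3, 4, 6, 7, 8, 9, 11, 12, 13, 14. That's 12 values.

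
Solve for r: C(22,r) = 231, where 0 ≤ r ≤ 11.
2

Solution: C(22,r) is increasing for 0 ≤ r ≤ 11. Stepping up (C(22,r+1) = C(22,r)·(22−r)/(r+1)): C(22,1) = 22, C(22,2) = 231 ✓. So r = 2.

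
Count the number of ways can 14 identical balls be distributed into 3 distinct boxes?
120

C(14+3-1, 3-1) = C(16, 2) = 120.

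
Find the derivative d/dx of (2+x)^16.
16(2+x)^15

Solution: Using the power rule: d/dx (2+x)^16 = 16(2+x)^{15}.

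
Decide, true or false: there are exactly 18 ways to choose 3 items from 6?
False

Reasoning: C(6,3) = 20 ≠ 18.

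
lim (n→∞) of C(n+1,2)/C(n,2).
Both numerator and denominator grow as n^2/2! for large n, so the ratio → 1.
Final answer: 1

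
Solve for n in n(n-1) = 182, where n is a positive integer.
14

Working:
n² − n − 182 = 0, so n = (1 ± √(1 + 4·182))/2 = (1 ± √729)/2 = (1 ± 27)/2, i.e. n = 14 or n = -13. Taking the positive root, n = 14 (check: 14×13 = 182).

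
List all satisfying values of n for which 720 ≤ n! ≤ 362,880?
6, 7, 8, 9

Working:
n! is strictly increasing; 6! = 720 and 9! = 362,880, so valid n = 6, 7, 8, 9.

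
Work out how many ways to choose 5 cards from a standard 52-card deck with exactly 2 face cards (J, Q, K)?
12 face cards and 40 non-face cards: C(12,2) × C(40,3) = 66 × 9,880 = 652,080.

Answer: 652,080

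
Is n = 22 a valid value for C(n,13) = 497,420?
Yes

C(22,13) = 22·21·20·19·18·17·16·15·14·13·12·11·10/13! = 3,097,444,686,336,000/6,227,020,800 = 497,420, which equals 497,420.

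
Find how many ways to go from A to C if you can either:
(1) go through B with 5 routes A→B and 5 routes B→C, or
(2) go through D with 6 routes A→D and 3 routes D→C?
43

Explanation: Route via B: 5×5=25. Route via D: 6×3=18. Total: 43.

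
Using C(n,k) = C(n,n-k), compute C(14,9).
2,002
C(14,9) = C(14,5) = 2,002.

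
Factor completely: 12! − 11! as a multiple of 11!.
12! − 11! = 12·11! − 11! = (12 − 1)·11! = 11 × 11! = 439,084,800.

Answer: 11 × 11! = 439,084,800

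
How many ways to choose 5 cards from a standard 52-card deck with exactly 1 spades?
1,069,263

13 spades and 39 non-spades: C(13,1) × C(39,4) = 13 × 82251 = 1,069,263.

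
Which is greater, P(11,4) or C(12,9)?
P(11,4)

Solution: P(11,4)=7,920, C(12,9)=220.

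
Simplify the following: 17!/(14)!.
4,080

Solution: This equals 17×16×15 = 4,080.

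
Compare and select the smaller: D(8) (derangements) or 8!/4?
8!/4

Explanation: D(8) = (8-1)·[D(7) + D(6)] = 7·[1,854 + 265] = 14,833; 8!/4 = 40,320/4 = 10,080.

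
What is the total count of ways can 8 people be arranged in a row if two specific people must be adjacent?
10,080
Treat pair as unit: (8-1)! arrangements × 2 internal orders = 10,080.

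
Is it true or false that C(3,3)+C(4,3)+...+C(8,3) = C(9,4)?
True

Hockey stick identity gives Σ = C(9,4) = 126; RHS C(9,4) = 126.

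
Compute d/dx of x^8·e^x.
Product rule: d/dx[x^8]·e^x + x^8·d/dx[e^x] = 8x^{7}e^x + x^8e^x.

Answer: (8x^7 + x^8)e^x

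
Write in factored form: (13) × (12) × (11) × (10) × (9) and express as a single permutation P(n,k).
P(13,5) = 13!/(8)!
Product of 5 consecutive descending integers starting at 13: P(13,5) = 13!/8! = 154,440.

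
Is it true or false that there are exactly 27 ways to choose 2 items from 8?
C(8,2) = 28 ≠ 27.

Answer: False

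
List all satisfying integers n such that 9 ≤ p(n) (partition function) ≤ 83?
6, 7, 8, 9, 10, 11, 12

Solution: Tabulating p(n) via p(n) = p(n−1) + p(n−2) − p(n−5) − p(n−7) + …: p(5)=7; p(6)=11; p(7)=15; p(8)=22; p(9)=30; p(10)=42; p(11)=56; p(12)=77; p(13)=101. So valid n = 6, 7, 8, 9, 10, 11, 12.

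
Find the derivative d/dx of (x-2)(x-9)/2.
(2x - 11)/2

d/dx[(x-2)(x-9)] = (x-9) + (x-2) = 2x - 11. Dividing by 2 gives (2x - 11)/2.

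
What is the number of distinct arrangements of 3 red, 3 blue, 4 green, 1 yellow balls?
46,200

Reasoning: Multinomial: 11!/(3! × 3! × 4! × 1!) = 46,200.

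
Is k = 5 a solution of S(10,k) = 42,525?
S(10,5) = 5·S(9,5) + S(9,4) = 5·6,951 + 7,770 = 42,525, which equals 42,525.

Answer: Yes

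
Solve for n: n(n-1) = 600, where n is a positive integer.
25
n² − n − 600 = 0, so n = (1 ± √(1 + 4·600))/2 = (1 ± √2,401)/2 = (1 ± 49)/2, i.e. n = 25 or n = -24. Taking the positive root, n = 25 (check: 25×24 = 600).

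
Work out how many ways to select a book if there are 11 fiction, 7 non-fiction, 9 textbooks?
27

Explanation: By the addition principle: 11 + 7 + 9 = 27.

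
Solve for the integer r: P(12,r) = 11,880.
4

Explanation: P(12,r) = 12·11·…·(12−r+1), a product of r factors. Multiplying down from 12: 12 = 12; 12·11 = 132; 12·11·10 = 1,320; 12·11·10·9 = 11,880 ✓ (4 factors). So r = 4.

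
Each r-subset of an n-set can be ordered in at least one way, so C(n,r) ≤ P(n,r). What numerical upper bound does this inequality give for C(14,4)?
24,024

Solution: P(14,4) = 14·13·12·11 = 24,024, so C(14,4) ≤ 24,024. (The bound is loose by a factor of 4! = 24: C(14,4) = 24,024/24 = 1,001.)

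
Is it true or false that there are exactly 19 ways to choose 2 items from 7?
False

C(7,2) = 21 ≠ 19.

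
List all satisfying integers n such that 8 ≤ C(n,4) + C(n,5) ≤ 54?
6

Working:
C(5,4)+C(5,5)=6; C(6,4)+C(6,5)=21; C(7,4)+C(7,5)=56. So valid n = 6.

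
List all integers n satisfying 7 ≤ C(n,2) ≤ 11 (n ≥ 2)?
5

C(4,2)=6; C(5,2)=10; C(6,2)=15. So valid n = 5.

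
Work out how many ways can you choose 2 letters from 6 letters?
15

C(6,2) = 6! / (2! × (6-2)!)
         = 6! / (2! × 4!)
         = 15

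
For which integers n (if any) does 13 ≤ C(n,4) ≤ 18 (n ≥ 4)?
6

Reasoning: C(5,4)=5; C(6,4)=15; C(7,4)=35. So valid n = 6.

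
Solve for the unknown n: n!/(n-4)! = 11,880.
12

Explanation: n!/(n-4)! = n×(n-1)×(n-2)×(n-3), a product of 4 consecutive integers ≈ (n−1.5)^4. 11,880^(1/4) + 1.5 ≈ 11.9; check n = 12: 12×11×10×9 = 11,880 ✓. So n = 12.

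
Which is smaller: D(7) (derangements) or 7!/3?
7!/3

D(7) = (7-1)·[D(6) + D(5)] = 6·[265 + 44] = 1,854; 7!/3 = 5,040/3 = 1,680.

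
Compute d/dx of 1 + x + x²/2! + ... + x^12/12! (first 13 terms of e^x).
1 + x + x²/2! + ... + x^11/11!

Explanation: Differentiating term by term gives the first 12 terms of e^x.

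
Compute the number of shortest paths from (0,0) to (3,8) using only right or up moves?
165
Choose 3 rights from 11 moves: C(11,3) = 165.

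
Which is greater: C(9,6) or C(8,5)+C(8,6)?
Equal

Reasoning: By Pascal's identity: C(9,6) = C(8,5)+C(8,6) = 84. Equal.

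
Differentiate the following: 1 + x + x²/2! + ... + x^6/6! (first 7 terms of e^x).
Differentiating term by term gives the first 6 terms of e^x.
Final answer: 1 + x + x²/2! + ... + x^5/5!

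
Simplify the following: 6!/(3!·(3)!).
20

Solution: This is C(6,3) = 20.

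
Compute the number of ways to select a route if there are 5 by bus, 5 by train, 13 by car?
23
By the addition principle: 5 + 5 + 13 = 23.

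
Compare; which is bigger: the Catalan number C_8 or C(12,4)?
C_8
C_8 = C(16,8)/(8+1) = 12,870/9 = 1,430; C(12,4) = 495.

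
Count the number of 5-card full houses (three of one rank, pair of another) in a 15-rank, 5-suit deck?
21,000

Working:
Triple rank: 15. Triple suits: C(5,3)=10. Pair rank: 14. Pair suits: C(5,2)=10. Total: 21,000.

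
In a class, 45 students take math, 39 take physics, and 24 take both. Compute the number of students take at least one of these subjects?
60

|A∪B| = |A|+|B|-|A∩B| = 45+39-24 = 60.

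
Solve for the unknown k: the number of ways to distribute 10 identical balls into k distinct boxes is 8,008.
7

Explanation: Stars and bars: the count is C(10+k−1, k−1), increasing in k. k=5: C(14,4) = 1,001, k=6: C(15,5) = 3,003, k=7: C(16,6) = 8,008 ✓. So k = 7.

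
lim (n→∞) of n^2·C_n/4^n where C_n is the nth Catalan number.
C_n ~ 4^n/(n^(3/2)√π), so n^2·C_n/4^n ~ n^(2 − 3/2)/√π → ∞.
Final answer: ∞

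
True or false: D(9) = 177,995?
Derangements of 9 elements: D(9) = (9-1)·[D(8) + D(7)] = 8·[14,833 + 1,854] = 133,496.
Final answer: False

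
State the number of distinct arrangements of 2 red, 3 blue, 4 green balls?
1,260

Working:
Multinomial: 9!/(2! × 3! × 4!) = 1,260.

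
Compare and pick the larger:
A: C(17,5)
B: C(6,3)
A
A=C(17,5)=6,188, B=C(6,3)=20.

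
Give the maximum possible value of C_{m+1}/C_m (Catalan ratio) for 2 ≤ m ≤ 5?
22/7

Solution: C_{m+1}/C_m = 2(2m+1)/(m+2), which increases with m. Maximum at m = 5: 2·11/7 = 22/7.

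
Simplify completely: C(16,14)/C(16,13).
3/14

Explanation: C(n,k+1)/C(n,k) = (n−k)/(k+1). Here (16−13)/(13+1) = 3/14 = 3/14.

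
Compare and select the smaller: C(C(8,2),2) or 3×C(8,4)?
3×C(8,4)

Reasoning: C(C(8,2),2)=378, 3×C(8,4)=210.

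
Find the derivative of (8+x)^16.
16(8+x)^15

Working:
Using the power rule: d/dx (8+x)^16 = 16(8+x)^{15}.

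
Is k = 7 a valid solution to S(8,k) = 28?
Yes

Explanation: S(8,7) = 7·S(7,7) + S(7,6) = 7·1 + 21 = 28, which equals 28.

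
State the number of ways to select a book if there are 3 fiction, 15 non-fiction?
18
By the addition principle: 3 + 15 = 18.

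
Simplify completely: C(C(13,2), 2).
3,003

Working:
C(13,2) = 78, then C(78, 2) = 3,003.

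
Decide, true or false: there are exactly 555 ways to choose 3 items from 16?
False

Reasoning: C(16,3) = 560 ≠ 555.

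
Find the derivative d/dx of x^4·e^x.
(4x^3 + x^4)e^x

Explanation: Product rule: d/dx[x^4]·e^x + x^4·d/dx[e^x] = 4x^{3}e^x + x^4e^x.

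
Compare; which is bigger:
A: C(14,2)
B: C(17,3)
B

Explanation: A=C(14,2)=91, B=C(17,3)=680.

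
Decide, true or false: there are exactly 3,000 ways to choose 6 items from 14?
False

Reasoning: C(14,6) = 3,003 ≠ 3000.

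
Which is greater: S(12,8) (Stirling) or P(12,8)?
P(12,8)

Reasoning: S(12,8) = 8·S(11,8) + S(11,7) = 8·11,880 + 63,987 = 159,027; P(12,8) = 19,958,400.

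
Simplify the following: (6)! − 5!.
600
(6)! − 5! = (6)·5! − 5! = (6−1)·5! = 5·5! = 600.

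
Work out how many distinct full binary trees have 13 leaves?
208,012
Using the Catalan number formula: C_n = C(2n, n) / (n+1)
C_12 = C(24, 12) / (12+1)
     = 2704156 / 13
     = 208,012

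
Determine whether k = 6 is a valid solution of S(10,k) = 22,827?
Yes

S(10,6) = 6·S(9,6) + S(9,5) = 6·2,646 + 6,951 = 22,827, which equals 22,827.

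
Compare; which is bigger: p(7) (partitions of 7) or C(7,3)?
C(7,3)

Explanation: Pentagonal recurrence p(n) = p(n−1) + p(n−2) − p(n−5) − p(n−7) + …: p(7) = p(6) + p(5) − p(2) − p(0) = 11 + 7 − 2 − 1 = 15; C(7,3) = 35.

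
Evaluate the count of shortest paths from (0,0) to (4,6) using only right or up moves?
Choose 4 rights from 10 moves: C(10,4) = 210.
Final answer: 210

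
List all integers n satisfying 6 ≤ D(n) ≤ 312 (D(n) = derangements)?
Using D(n) = (n−1)[D(n−1) + D(n−2)] with D(1)=0, D(2)=1: D(3)=2; D(4)=9; D(5)=44; D(6)=265; D(7)=1,854. So valid n = 4, 5, 6.

Answer: 4, 5, 6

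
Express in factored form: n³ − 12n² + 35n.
n(n − 5)(n − 7)

Working:
n³ − 12n² + 35n = n(n² − 12n + 35) = n(n − 5)(n − 7).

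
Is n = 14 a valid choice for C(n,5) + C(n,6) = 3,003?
No

Explanation: C(14,5) + C(14,6) = 2,002 + 3,003 = 5,005, which does not equal 3,003.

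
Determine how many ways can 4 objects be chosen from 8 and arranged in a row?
P(8,4) = 8!/(8-4)! = 1,680.

Answer: 1,680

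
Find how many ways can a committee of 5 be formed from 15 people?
C(15,5) = 15! / (5! × (15-5)!)
         = 15! / (5! × 10!)
         = 3,003

Answer: 3,003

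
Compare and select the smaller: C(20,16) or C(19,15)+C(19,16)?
Equal

Working:
By Pascal's identity: C(20,16) = C(19,15)+C(19,16) = 4,845. Equal.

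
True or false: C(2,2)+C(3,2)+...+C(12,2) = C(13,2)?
Hockey stick identity gives Σ = C(13,3) = 286; RHS C(13,2) = 78.

Answer: False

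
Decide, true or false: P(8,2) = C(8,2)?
P(8,2) = 56 but C(8,2) = 28; they differ by a factor of 2! = 2, so the statement does not hold.
Final answer: False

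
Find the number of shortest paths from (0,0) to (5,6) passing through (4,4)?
210

To (4,4): C(8,4)=70. From there: C(3,1)=3. Total: 210.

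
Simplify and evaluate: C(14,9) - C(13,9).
1,287

Explanation: C(14,9) - C(13,9) = C(13,8) = 1,287.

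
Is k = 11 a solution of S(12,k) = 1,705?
No

Reasoning: S(12,11) = 11·S(11,11) + S(11,10) = 11·1 + 55 = 66, which does not equal 1,705.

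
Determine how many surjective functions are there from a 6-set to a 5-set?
1,800

Working:
Onto functions = 5! × S(6,5)
First compute S(6,5) via recurrence:
Using the Stirling recurrence: S(n,k) = k·S(n-1,k) + S(n-1,k-1)
S(6,5) = 5·S(5,5) + S(5,4)
         = 5·1 + 10
         = 5 + 10
         = 15
Then: 120 × 15 = 1,800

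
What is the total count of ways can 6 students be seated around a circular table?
120

Solution: Circular arrangements: (6-1)! = 120.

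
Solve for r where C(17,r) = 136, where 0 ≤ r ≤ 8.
C(17,r) is increasing for 0 ≤ r ≤ 8. Stepping up (C(17,r+1) = C(17,r)·(17−r)/(r+1)): C(17,1) = 17, C(17,2) = 136 ✓. So r = 2.
Final answer: 2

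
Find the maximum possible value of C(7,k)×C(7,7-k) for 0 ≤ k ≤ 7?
C(7,k)·C(7,7-k) = C(7,k)², maximised at the centre k = 3: C(7,3)² = 1,225.

Answer: 1,225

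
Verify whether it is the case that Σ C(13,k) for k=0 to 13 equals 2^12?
Binomial theorem: Σ C(13,k) = (1+1)^13 = 2^13 = 8,192; RHS 2^12 = 4,096.
Final answer: False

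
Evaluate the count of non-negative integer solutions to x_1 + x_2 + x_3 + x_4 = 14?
680

Working:
C(14+4-1, 4-1) = 680.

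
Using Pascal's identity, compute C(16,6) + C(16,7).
19,448

Working:
C(16,6) + C(16,7) = C(17,7) = 19,448.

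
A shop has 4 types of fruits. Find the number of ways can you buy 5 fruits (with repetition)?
56

Explanation: Stars and bars: C(5+4-1, 5) = C(8, 5) = 56.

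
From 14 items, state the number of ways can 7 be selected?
C(14,7) = 14! / (7! × (14-7)!)
         = 14! / (7! × 7!)
         = 3,432

Answer: 3,432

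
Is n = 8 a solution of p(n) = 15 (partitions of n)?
No
Pentagonal recurrence p(n) = p(n−1) + p(n−2) − p(n−5) − p(n−7) + …: p(8) = p(7) + p(6) − p(3) − p(1) = 15 + 11 − 3 − 1 = 22, which does not equal 15.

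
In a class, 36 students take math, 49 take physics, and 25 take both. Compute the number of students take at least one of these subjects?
|A∪B| = |A|+|B|-|A∩B| = 36+49-25 = 60.

Answer: 60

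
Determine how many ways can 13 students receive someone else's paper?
2,290,792,932

Working:
Using D(n) = (n-1)[D(n-1) + D(n-2)]:
D(13) = (13-1) × [D(12) + D(11)]
      = 12 × [176214841 + 14684570]
      = 12 × 190899411
      = 2,290,792,932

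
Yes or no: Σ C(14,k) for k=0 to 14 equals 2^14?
Yes

Explanation: Binomial theorem: Σ C(14,k) = (1+1)^14 = 2^14 = 16,384; RHS 2^14 = 16,384.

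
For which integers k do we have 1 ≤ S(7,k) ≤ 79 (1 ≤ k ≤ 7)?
1, 2, 6, 7

Working:
S(7,1)=1; S(7,2)=63; S(7,3)=301; S(7,4)=350; S(7,5)=140; S(7,6)=21; S(7,7)=1. So valid k = 1, 2, 6, 7.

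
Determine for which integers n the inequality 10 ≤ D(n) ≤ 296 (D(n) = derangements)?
5, 6

Reasoning: Using D(n) = (n−1)[D(n−1) + D(n−2)] with D(1)=0, D(2)=1: D(4)=9; D(5)=44; D(6)=265; D(7)=1,854. So valid n = 5, 6.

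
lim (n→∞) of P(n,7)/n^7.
1

Working:
P(n,7) = n(n-1)···(n-6) ≈ n^7 for large n. Limit = 1.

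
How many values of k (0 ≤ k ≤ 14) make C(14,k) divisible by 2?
7

Solution: Checking C(14,k) mod 2 for k = 0..14: divisible at k = 1, 3, 5, 7, 9, 11, 13. That's 7 values.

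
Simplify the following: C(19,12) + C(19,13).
By Pascal's identity: C(20,13) = 77,520.
Final answer: 77,520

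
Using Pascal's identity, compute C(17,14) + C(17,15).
816

Explanation: C(17,14) + C(17,15) = C(18,15) = 816.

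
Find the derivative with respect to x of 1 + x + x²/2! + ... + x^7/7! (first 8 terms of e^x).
1 + x + x²/2! + ... + x^6/6!

Reasoning: Differentiating term by term gives the first 7 terms of e^x.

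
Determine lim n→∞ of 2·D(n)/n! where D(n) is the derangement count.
2/e

D(n)/n! → 1/e, so 2·D(n)/n! → 2/e.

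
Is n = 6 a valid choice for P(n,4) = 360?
Yes

Solution: P(6,4) = 6·5·4·3 = 360, which equals 360.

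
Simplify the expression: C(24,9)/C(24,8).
16/9

C(n,k+1)/C(n,k) = (n−k)/(k+1). Here (24−8)/(8+1) = 16/9 = 16/9.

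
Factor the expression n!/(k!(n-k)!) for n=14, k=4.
C(14,4) = 1,001

Reasoning: This is the binomial coefficient C(14,4) = 1,001.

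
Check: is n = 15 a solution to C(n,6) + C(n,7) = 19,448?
C(15,6) + C(15,7) = 5,005 + 6,435 = 11,440, which does not equal 19,448.
Final answer: No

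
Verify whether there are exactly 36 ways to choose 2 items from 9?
True

Explanation: C(9,2) = 36.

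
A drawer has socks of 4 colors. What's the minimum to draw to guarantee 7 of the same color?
25

Worst case: 6 of each = 24. One more: 25.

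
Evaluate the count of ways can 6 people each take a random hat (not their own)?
265

Reasoning: Using D(n) = (n-1)[D(n-1) + D(n-2)]:
D(6) = (6-1) × [D(5) + D(4)]
      = 5 × [44 + 9]
      = 5 × 53
      = 265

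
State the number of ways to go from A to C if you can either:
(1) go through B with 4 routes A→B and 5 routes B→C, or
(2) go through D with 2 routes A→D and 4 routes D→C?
Route via B: 4×5=20. Route via D: 2×4=8. Total: 28.

Answer: 28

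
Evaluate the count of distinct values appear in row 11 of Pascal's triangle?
6

Solution: Row 11 has entries C(11,0)..C(11,11); by symmetry C(11,k)=C(11,11-k), giving 6 distinct values.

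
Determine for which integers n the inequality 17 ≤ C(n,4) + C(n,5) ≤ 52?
6

Solution: C(5,4)+C(5,5)=6; C(6,4)+C(6,5)=21; C(7,4)+C(7,5)=56. So valid n = 6.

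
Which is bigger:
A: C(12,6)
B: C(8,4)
A

Reasoning: A=C(12,6)=924, B=C(8,4)=70.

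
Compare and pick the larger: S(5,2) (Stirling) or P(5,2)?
P(5,2)

Solution: S(5,2) = 2·S(4,2) + S(4,1) = 2·7 + 1 = 15; P(5,2) = 20.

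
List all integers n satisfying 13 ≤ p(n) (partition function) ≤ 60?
7, 8, 9, 10, 11
Tabulating p(n) via p(n) = p(n−1) + p(n−2) − p(n−5) − p(n−7) + …: p(6)=11; p(7)=15; p(8)=22; p(9)=30; p(10)=42; p(11)=56; p(12)=77. So valid n = 7, 8, 9, 10, 11.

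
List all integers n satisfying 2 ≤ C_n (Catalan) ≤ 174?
2, 3, 4, 5, 6

Working:
C_1=1; C_2=2; C_3=5; C_4=14; C_5=42; C_6=132; C_7=429. So valid n = 2, 3, 4, 5, 6.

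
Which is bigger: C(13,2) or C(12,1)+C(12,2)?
By Pascal's identity: C(13,2) = C(12,1)+C(12,2) = 78. Equal.

Answer: Equal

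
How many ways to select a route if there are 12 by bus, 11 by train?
23
By the addition principle: 12 + 11 = 23.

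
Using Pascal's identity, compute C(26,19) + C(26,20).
888,030

Working:
C(26,19) + C(26,20) = C(27,20) = 888,030.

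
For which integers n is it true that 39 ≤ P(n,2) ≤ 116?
7, 8, 9, 10, 11

P(6,2)=30; P(7,2)=42; P(8,2)=56; P(9,2)=72; P(10,2)=90; P(11,2)=110; P(12,2)=132. So valid n = 7, 8, 9, 10, 11.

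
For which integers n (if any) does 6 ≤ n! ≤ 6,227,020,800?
3, 4, 5, 6, 7, 8, 9, 10, 11, 12, 13

Solution: n! is strictly increasing; 3! = 6 and 13! = 6,227,020,800, so valid n = 3, 4, 5, 6, 7, 8, 9, 10, 11, 12, 13.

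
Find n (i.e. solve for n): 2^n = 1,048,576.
20

Working:
1,048,576 = 1,024 × 1,024 = 2^10 × 2^10 = 2^20, so n = 20.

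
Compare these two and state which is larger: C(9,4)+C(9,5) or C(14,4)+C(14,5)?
C(14,4)+C(14,5)
First=252, Second=3,003.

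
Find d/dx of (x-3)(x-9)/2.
(2x - 12)/2

Working:
d/dx[(x-3)(x-9)] = (x-9) + (x-3) = 2x - 12. Dividing by 2 gives (2x - 12)/2.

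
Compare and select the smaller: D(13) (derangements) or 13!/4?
13!/4
D(13) = (13-1)·[D(12) + D(11)] = 12·[176,214,841 + 14,684,570] = 2,290,792,932; 13!/4 = 6,227,020,800/4 = 1,556,755,200.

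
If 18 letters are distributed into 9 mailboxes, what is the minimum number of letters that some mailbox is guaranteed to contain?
2

Reasoning: Pigeonhole: ⌈18/9⌉ = 2.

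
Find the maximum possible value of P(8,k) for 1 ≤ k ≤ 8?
40,320

Explanation: P(8,k) increases in k, so maximum at k = 8: 8! = 40,320.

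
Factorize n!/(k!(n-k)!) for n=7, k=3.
C(7,3) = 35

Explanation: This is the binomial coefficient C(7,3) = 35.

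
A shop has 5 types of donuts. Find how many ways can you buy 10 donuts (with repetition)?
1,001

Solution: Stars and bars: C(10+5-1, 10) = C(14, 10) = 1,001.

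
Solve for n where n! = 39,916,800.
n! is strictly increasing. 9! = 362,880, 10! = 3,628,800, 11! = 39,916,800 ✓. So n = 11.
Final answer: 11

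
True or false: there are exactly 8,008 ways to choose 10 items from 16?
True
C(16,10) = 8,008.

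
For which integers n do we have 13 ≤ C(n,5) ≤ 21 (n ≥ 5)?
7

C(6,5)=6; C(7,5)=21; C(8,5)=56. So valid n = 7.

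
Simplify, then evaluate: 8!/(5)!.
336

Working:
This equals 8×7×6 = 336.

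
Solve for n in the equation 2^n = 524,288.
524,288 = 1,024 × 512 = 2^10 × 2^9 = 2^19, so n = 19.

Answer: 19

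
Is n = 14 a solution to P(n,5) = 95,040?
No

Explanation: P(14,5) = 14·13·12·11·10 = 240,240, which does not equal 95,040.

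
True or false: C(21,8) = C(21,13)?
True

Solution: C(21,8) = C(21,21-8) by the symmetry property; both equal 203,490.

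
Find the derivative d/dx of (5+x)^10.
10(5+x)^9
Using the power rule: d/dx (5+x)^10 = 10(5+x)^{9}.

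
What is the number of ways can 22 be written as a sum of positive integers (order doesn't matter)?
1,002

Solution: Pentagonal recurrence p(n) = p(n−1) + p(n−2) − p(n−5) − p(n−7) + …: p(22) = p(21) + p(20) − p(17) − p(15) + p(10) + p(7) − p(0) = 792 + 627 − 297 − 176 + 42 + 15 − 1 = 1,002.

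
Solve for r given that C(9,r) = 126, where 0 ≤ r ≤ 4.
C(9,r) is increasing for 0 ≤ r ≤ 4. Stepping up (C(9,r+1) = C(9,r)·(9−r)/(r+1)): C(9,1) = 9, C(9,2) = 36, C(9,3) = 84, C(9,4) = 126 ✓. So r = 4.

Answer: 4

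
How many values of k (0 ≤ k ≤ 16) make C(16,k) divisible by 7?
8

Explanation: Checking C(16,k) mod 7 for k = 0..16: divisible at k = 3, 4, 5, 6, 10, 11, 12, 13. That's 8 values.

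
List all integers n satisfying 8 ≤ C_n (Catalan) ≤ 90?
4, 5

Reasoning: C_3=5; C_4=14; C_5=42; C_6=132. So valid n = 4, 5.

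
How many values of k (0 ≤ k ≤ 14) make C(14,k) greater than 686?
Row 14 is unimodal and symmetric about k=14/2. C(14,3)=364 ≤ 686; C(14,4)=1,001 > 686; by symmetry C(14,k) > 686 for k = 4..10. That's 10 - 4 + 1 = 7 values.
Final answer: 7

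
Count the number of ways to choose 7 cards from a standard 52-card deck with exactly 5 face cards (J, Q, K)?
617,760

Explanation: 12 face cards and 40 non-face cards: C(12,5) × C(40,2) = 792 × 780 = 617,760.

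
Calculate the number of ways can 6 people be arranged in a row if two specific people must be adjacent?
240

Solution: Treat pair as unit: (6-1)! arrangements × 2 internal orders = 240.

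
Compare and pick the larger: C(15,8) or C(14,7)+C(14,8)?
Equal
By Pascal's identity: C(15,8) = C(14,7)+C(14,8) = 6,435. Equal.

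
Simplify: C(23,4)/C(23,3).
5

C(n,k+1)/C(n,k) = (n−k)/(k+1). Here (23−3)/(3+1) = 20/4 = 5.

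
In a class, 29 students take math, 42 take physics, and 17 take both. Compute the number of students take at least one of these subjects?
54

Reasoning: |A∪B| = |A|+|B|-|A∩B| = 29+42-17 = 54.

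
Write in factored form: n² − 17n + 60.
Seek roots whose sum is 17 and product is 60: (5, 12). So n² − 17n + 60 = (n − 5)(n − 12).
Final answer: (n − 5)(n − 12)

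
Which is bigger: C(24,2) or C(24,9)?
C(24,9)
C(24,2)=276, C(24,9)=1,307,504.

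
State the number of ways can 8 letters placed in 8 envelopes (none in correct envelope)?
14,833

Working:
Using D(n) = (n-1)[D(n-1) + D(n-2)]:
D(8) = (8-1) × [D(7) + D(6)]
      = 7 × [1854 + 265]
      = 7 × 2119
      = 14,833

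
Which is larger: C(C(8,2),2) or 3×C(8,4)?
C(C(8,2),2)

Solution: C(C(8,2),2)=378, 3×C(8,4)=210.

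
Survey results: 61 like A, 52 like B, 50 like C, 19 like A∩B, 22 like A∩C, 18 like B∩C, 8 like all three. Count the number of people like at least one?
|A∪B∪C| = 61+52+50-19-22-18+8 = 112.

Answer: 112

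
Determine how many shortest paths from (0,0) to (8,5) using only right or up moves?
1,287
Choose 8 rights from 13 moves: C(13,8) = 1,287.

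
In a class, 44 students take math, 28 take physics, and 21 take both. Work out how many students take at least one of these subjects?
51

Explanation: |A∪B| = |A|+|B|-|A∩B| = 44+28-21 = 51.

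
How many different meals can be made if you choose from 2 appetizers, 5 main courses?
By the multiplication principle: 2 × 5 = 10.
Final answer: 10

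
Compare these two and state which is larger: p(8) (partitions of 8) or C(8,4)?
C(8,4)

Working:
Pentagonal recurrence p(n) = p(n−1) + p(n−2) − p(n−5) − p(n−7) + …: p(8) = p(7) + p(6) − p(3) − p(1) = 15 + 11 − 3 − 1 = 22; C(8,4) = 70.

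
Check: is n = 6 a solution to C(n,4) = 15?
Yes
C(6,4) = 6·5·4·3/4! = 360/24 = 15, which equals 15.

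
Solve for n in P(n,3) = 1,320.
P(n,3) = n(n−1)(n−2) is increasing in n; n(n−1)(n−2) ≈ (n−1)^3 = 1,320 gives n ≈ 12.0. Check: P(10,3) = 720, P(11,3) = 990, P(12,3) = 1,320 ✓. So n = 12.

Answer: 12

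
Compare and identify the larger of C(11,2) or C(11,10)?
C(11,2)

Solution: C(11,2)=55, C(11,10)=11.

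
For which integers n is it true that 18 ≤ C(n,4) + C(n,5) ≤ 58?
6, 7

Reasoning: C(5,4)+C(5,5)=6; C(6,4)+C(6,5)=21; C(7,4)+C(7,5)=56; C(8,4)+C(8,5)=126. So valid n = 6, 7.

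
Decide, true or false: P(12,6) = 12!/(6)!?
True

Explanation: Permutation formula P(n,k) = n!/(n-k)!: 12!/6! = 479,001,600/720 = 665,280 = P(12,6). The statement holds.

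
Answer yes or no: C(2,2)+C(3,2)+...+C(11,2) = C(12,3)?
Yes
Hockey stick identity gives Σ = C(12,3) = 220; RHS C(12,3) = 220.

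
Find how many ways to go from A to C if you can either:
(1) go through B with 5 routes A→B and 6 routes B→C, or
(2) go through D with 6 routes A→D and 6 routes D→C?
66

Explanation: Route via B: 5×6=30. Route via D: 6×6=36. Total: 66.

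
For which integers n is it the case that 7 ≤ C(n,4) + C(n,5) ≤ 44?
6
C(5,4)+C(5,5)=6; C(6,4)+C(6,5)=21; C(7,4)+C(7,5)=56. So valid n = 6.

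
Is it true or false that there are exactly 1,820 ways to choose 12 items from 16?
True

Working:
C(16,12) = 1,820.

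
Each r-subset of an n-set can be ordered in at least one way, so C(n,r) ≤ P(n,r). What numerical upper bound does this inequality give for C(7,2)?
P(7,2) = 7·6 = 42, so C(7,2) ≤ 42. (The bound is loose by a factor of 2! = 2: C(7,2) = 42/2 = 21.)
Final answer: 42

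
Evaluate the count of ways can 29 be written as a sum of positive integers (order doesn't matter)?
Pentagonal recurrence p(n) = p(n−1) + p(n−2) − p(n−5) − p(n−7) + …: p(29) = p(28) + p(27) − p(24) − p(22) + p(17) + p(14) − p(7) − p(3) = 3,718 + 3,010 − 1,575 − 1,002 + 297 + 135 − 15 − 3 = 4,565.
Final answer: 4,565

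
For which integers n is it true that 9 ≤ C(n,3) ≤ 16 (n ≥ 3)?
5

Reasoning: C(4,3)=4; C(5,3)=10; C(6,3)=20. So valid n = 5.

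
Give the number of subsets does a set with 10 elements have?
Each element can be included or excluded: 2^10 = 1,024.
Final answer: 1,024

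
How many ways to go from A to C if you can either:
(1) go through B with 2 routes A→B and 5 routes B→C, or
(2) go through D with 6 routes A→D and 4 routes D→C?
34

Solution: Route via B: 2×5=10. Route via D: 6×4=24. Total: 34.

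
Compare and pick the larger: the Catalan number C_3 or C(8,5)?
C_3 = C(6,3)/(3+1) = 20/4 = 5; C(8,5) = 56.

Answer: C(8,5)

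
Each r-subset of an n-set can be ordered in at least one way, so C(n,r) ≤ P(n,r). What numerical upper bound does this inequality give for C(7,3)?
P(7,3) = 7·6·5 = 210, so C(7,3) ≤ 210. (The bound is loose by a factor of 3! = 6: C(7,3) = 210/6 = 35.)
Final answer: 210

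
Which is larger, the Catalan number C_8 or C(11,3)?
C_8 = C(16,8)/(8+1) = 12,870/9 = 1,430; C(11,3) = 165.
Final answer: C_8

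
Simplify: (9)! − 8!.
(9)! − 8! = (9)·8! − 8! = (9−1)·8! = 8·8! = 322,560.

Answer: 322,560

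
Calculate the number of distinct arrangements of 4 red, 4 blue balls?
70

Working:
Multinomial: 8!/(4! × 4!) = 70.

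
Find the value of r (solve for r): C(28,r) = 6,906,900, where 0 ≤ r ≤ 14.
9

Explanation: C(28,r) is increasing for 0 ≤ r ≤ 14. Stepping up (C(28,r+1) = C(28,r)·(28−r)/(r+1)): C(28,1) = 28, C(28,2) = 378, C(28,3) = 3,276, C(28,4) = 20,475, C(28,5) = 98,280, C(28,6) = 376,740, C(28,7) = 1,184,040, C(28,8) = 3,108,105, C(28,9) = 6,906,900 ✓. So r = 9.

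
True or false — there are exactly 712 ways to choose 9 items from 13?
False

C(13,9) = 715 ≠ 712.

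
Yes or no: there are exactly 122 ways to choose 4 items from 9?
No

Solution: C(9,4) = 126 ≠ 122.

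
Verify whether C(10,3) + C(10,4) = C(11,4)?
True

Reasoning: Pascal's identity: LHS = 120 + 210 = 330; RHS = C(11,4) = 330. Both sides agree, so the statement holds.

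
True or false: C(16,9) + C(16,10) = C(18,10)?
False

Reasoning: Pascal's identity gives C(17,10) = 19,448, whereas C(18,10) = 43,758.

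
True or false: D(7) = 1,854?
Derangements of 7 elements: D(7) = (7-1)·[D(6) + D(5)] = 6·[265 + 44] = 1,854.

Answer: True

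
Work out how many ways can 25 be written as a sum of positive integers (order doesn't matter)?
1,958
Pentagonal recurrence p(n) = p(n−1) + p(n−2) − p(n−5) − p(n−7) + …: p(25) = p(24) + p(23) − p(20) − p(18) + p(13) + p(10) − p(3) = 1,575 + 1,255 − 627 − 385 + 101 + 42 − 3 = 1,958.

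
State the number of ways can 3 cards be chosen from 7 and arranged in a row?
210

Reasoning: P(7,3) = 7!/(7-3)! = 210.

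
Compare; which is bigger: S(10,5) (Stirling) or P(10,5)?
S(10,5)

S(10,5) = 5·S(9,5) + S(9,4) = 5·6,951 + 7,770 = 42,525; P(10,5) = 30,240.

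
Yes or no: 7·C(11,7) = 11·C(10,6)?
Yes

Reasoning: Absorption identity k·C(n,k) = n·C(n-1,k-1). LHS = 7·330 = 2,310; RHS = 11·210 = 2,310.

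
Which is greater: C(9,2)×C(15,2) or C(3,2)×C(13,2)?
C(9,2)×C(15,2)=3,780, C(3,2)×C(13,2)=234.
Final answer: C(9,2)×C(15,2)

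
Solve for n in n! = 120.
n! is strictly increasing. 3! = 6, 4! = 24, 5! = 120 ✓. So n = 5.
Final answer: 5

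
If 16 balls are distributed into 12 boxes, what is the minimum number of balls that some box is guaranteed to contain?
Pigeonhole: ⌈16/12⌉ = 2.
Final answer: 2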